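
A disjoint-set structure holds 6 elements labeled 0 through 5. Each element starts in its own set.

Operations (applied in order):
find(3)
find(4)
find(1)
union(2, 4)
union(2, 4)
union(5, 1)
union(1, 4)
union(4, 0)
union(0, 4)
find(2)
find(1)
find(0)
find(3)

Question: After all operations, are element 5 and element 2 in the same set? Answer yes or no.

Step 1: find(3) -> no change; set of 3 is {3}
Step 2: find(4) -> no change; set of 4 is {4}
Step 3: find(1) -> no change; set of 1 is {1}
Step 4: union(2, 4) -> merged; set of 2 now {2, 4}
Step 5: union(2, 4) -> already same set; set of 2 now {2, 4}
Step 6: union(5, 1) -> merged; set of 5 now {1, 5}
Step 7: union(1, 4) -> merged; set of 1 now {1, 2, 4, 5}
Step 8: union(4, 0) -> merged; set of 4 now {0, 1, 2, 4, 5}
Step 9: union(0, 4) -> already same set; set of 0 now {0, 1, 2, 4, 5}
Step 10: find(2) -> no change; set of 2 is {0, 1, 2, 4, 5}
Step 11: find(1) -> no change; set of 1 is {0, 1, 2, 4, 5}
Step 12: find(0) -> no change; set of 0 is {0, 1, 2, 4, 5}
Step 13: find(3) -> no change; set of 3 is {3}
Set of 5: {0, 1, 2, 4, 5}; 2 is a member.

Answer: yes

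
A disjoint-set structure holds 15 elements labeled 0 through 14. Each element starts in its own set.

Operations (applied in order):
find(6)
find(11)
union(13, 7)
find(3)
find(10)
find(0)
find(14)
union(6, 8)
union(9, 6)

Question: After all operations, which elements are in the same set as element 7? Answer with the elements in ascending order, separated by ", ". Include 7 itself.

Step 1: find(6) -> no change; set of 6 is {6}
Step 2: find(11) -> no change; set of 11 is {11}
Step 3: union(13, 7) -> merged; set of 13 now {7, 13}
Step 4: find(3) -> no change; set of 3 is {3}
Step 5: find(10) -> no change; set of 10 is {10}
Step 6: find(0) -> no change; set of 0 is {0}
Step 7: find(14) -> no change; set of 14 is {14}
Step 8: union(6, 8) -> merged; set of 6 now {6, 8}
Step 9: union(9, 6) -> merged; set of 9 now {6, 8, 9}
Component of 7: {7, 13}

Answer: 7, 13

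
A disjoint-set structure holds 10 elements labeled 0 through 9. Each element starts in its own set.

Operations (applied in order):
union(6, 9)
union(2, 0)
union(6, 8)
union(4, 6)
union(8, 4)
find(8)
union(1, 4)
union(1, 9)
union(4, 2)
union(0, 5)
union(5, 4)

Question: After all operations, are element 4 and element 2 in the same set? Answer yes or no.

Answer: yes

Derivation:
Step 1: union(6, 9) -> merged; set of 6 now {6, 9}
Step 2: union(2, 0) -> merged; set of 2 now {0, 2}
Step 3: union(6, 8) -> merged; set of 6 now {6, 8, 9}
Step 4: union(4, 6) -> merged; set of 4 now {4, 6, 8, 9}
Step 5: union(8, 4) -> already same set; set of 8 now {4, 6, 8, 9}
Step 6: find(8) -> no change; set of 8 is {4, 6, 8, 9}
Step 7: union(1, 4) -> merged; set of 1 now {1, 4, 6, 8, 9}
Step 8: union(1, 9) -> already same set; set of 1 now {1, 4, 6, 8, 9}
Step 9: union(4, 2) -> merged; set of 4 now {0, 1, 2, 4, 6, 8, 9}
Step 10: union(0, 5) -> merged; set of 0 now {0, 1, 2, 4, 5, 6, 8, 9}
Step 11: union(5, 4) -> already same set; set of 5 now {0, 1, 2, 4, 5, 6, 8, 9}
Set of 4: {0, 1, 2, 4, 5, 6, 8, 9}; 2 is a member.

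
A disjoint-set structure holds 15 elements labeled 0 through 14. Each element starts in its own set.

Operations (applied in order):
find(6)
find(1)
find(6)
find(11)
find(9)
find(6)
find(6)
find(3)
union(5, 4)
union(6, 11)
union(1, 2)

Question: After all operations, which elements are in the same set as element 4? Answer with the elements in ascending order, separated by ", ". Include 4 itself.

Step 1: find(6) -> no change; set of 6 is {6}
Step 2: find(1) -> no change; set of 1 is {1}
Step 3: find(6) -> no change; set of 6 is {6}
Step 4: find(11) -> no change; set of 11 is {11}
Step 5: find(9) -> no change; set of 9 is {9}
Step 6: find(6) -> no change; set of 6 is {6}
Step 7: find(6) -> no change; set of 6 is {6}
Step 8: find(3) -> no change; set of 3 is {3}
Step 9: union(5, 4) -> merged; set of 5 now {4, 5}
Step 10: union(6, 11) -> merged; set of 6 now {6, 11}
Step 11: union(1, 2) -> merged; set of 1 now {1, 2}
Component of 4: {4, 5}

Answer: 4, 5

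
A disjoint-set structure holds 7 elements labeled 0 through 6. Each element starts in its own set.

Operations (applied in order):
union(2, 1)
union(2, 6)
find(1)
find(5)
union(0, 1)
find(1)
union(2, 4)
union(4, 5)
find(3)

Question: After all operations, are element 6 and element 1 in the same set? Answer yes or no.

Step 1: union(2, 1) -> merged; set of 2 now {1, 2}
Step 2: union(2, 6) -> merged; set of 2 now {1, 2, 6}
Step 3: find(1) -> no change; set of 1 is {1, 2, 6}
Step 4: find(5) -> no change; set of 5 is {5}
Step 5: union(0, 1) -> merged; set of 0 now {0, 1, 2, 6}
Step 6: find(1) -> no change; set of 1 is {0, 1, 2, 6}
Step 7: union(2, 4) -> merged; set of 2 now {0, 1, 2, 4, 6}
Step 8: union(4, 5) -> merged; set of 4 now {0, 1, 2, 4, 5, 6}
Step 9: find(3) -> no change; set of 3 is {3}
Set of 6: {0, 1, 2, 4, 5, 6}; 1 is a member.

Answer: yes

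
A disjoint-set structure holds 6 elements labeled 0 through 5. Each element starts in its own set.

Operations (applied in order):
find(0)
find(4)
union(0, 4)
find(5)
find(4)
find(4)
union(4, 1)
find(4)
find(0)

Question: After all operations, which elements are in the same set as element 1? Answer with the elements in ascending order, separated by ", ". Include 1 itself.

Step 1: find(0) -> no change; set of 0 is {0}
Step 2: find(4) -> no change; set of 4 is {4}
Step 3: union(0, 4) -> merged; set of 0 now {0, 4}
Step 4: find(5) -> no change; set of 5 is {5}
Step 5: find(4) -> no change; set of 4 is {0, 4}
Step 6: find(4) -> no change; set of 4 is {0, 4}
Step 7: union(4, 1) -> merged; set of 4 now {0, 1, 4}
Step 8: find(4) -> no change; set of 4 is {0, 1, 4}
Step 9: find(0) -> no change; set of 0 is {0, 1, 4}
Component of 1: {0, 1, 4}

Answer: 0, 1, 4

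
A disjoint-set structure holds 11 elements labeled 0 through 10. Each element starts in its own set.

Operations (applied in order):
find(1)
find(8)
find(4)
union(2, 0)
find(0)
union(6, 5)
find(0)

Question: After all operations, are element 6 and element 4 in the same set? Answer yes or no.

Answer: no

Derivation:
Step 1: find(1) -> no change; set of 1 is {1}
Step 2: find(8) -> no change; set of 8 is {8}
Step 3: find(4) -> no change; set of 4 is {4}
Step 4: union(2, 0) -> merged; set of 2 now {0, 2}
Step 5: find(0) -> no change; set of 0 is {0, 2}
Step 6: union(6, 5) -> merged; set of 6 now {5, 6}
Step 7: find(0) -> no change; set of 0 is {0, 2}
Set of 6: {5, 6}; 4 is not a member.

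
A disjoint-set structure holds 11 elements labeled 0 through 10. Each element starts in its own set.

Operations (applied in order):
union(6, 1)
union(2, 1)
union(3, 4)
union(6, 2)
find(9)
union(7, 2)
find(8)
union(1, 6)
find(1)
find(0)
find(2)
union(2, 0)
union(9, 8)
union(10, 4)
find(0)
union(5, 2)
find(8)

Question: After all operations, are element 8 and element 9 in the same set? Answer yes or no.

Answer: yes

Derivation:
Step 1: union(6, 1) -> merged; set of 6 now {1, 6}
Step 2: union(2, 1) -> merged; set of 2 now {1, 2, 6}
Step 3: union(3, 4) -> merged; set of 3 now {3, 4}
Step 4: union(6, 2) -> already same set; set of 6 now {1, 2, 6}
Step 5: find(9) -> no change; set of 9 is {9}
Step 6: union(7, 2) -> merged; set of 7 now {1, 2, 6, 7}
Step 7: find(8) -> no change; set of 8 is {8}
Step 8: union(1, 6) -> already same set; set of 1 now {1, 2, 6, 7}
Step 9: find(1) -> no change; set of 1 is {1, 2, 6, 7}
Step 10: find(0) -> no change; set of 0 is {0}
Step 11: find(2) -> no change; set of 2 is {1, 2, 6, 7}
Step 12: union(2, 0) -> merged; set of 2 now {0, 1, 2, 6, 7}
Step 13: union(9, 8) -> merged; set of 9 now {8, 9}
Step 14: union(10, 4) -> merged; set of 10 now {3, 4, 10}
Step 15: find(0) -> no change; set of 0 is {0, 1, 2, 6, 7}
Step 16: union(5, 2) -> merged; set of 5 now {0, 1, 2, 5, 6, 7}
Step 17: find(8) -> no change; set of 8 is {8, 9}
Set of 8: {8, 9}; 9 is a member.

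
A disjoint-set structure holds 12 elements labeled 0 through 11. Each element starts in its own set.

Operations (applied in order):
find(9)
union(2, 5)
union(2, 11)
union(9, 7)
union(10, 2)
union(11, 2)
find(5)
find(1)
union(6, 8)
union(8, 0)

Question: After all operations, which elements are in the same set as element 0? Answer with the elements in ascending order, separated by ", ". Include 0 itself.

Step 1: find(9) -> no change; set of 9 is {9}
Step 2: union(2, 5) -> merged; set of 2 now {2, 5}
Step 3: union(2, 11) -> merged; set of 2 now {2, 5, 11}
Step 4: union(9, 7) -> merged; set of 9 now {7, 9}
Step 5: union(10, 2) -> merged; set of 10 now {2, 5, 10, 11}
Step 6: union(11, 2) -> already same set; set of 11 now {2, 5, 10, 11}
Step 7: find(5) -> no change; set of 5 is {2, 5, 10, 11}
Step 8: find(1) -> no change; set of 1 is {1}
Step 9: union(6, 8) -> merged; set of 6 now {6, 8}
Step 10: union(8, 0) -> merged; set of 8 now {0, 6, 8}
Component of 0: {0, 6, 8}

Answer: 0, 6, 8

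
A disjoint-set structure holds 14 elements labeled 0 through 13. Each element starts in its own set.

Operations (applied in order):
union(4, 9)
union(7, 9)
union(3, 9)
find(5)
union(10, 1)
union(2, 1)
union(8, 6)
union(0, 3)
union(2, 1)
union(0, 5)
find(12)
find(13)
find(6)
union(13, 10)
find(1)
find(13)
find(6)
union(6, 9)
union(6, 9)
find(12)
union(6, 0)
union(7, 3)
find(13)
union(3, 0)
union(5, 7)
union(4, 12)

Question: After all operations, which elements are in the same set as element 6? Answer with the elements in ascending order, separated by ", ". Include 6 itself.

Step 1: union(4, 9) -> merged; set of 4 now {4, 9}
Step 2: union(7, 9) -> merged; set of 7 now {4, 7, 9}
Step 3: union(3, 9) -> merged; set of 3 now {3, 4, 7, 9}
Step 4: find(5) -> no change; set of 5 is {5}
Step 5: union(10, 1) -> merged; set of 10 now {1, 10}
Step 6: union(2, 1) -> merged; set of 2 now {1, 2, 10}
Step 7: union(8, 6) -> merged; set of 8 now {6, 8}
Step 8: union(0, 3) -> merged; set of 0 now {0, 3, 4, 7, 9}
Step 9: union(2, 1) -> already same set; set of 2 now {1, 2, 10}
Step 10: union(0, 5) -> merged; set of 0 now {0, 3, 4, 5, 7, 9}
Step 11: find(12) -> no change; set of 12 is {12}
Step 12: find(13) -> no change; set of 13 is {13}
Step 13: find(6) -> no change; set of 6 is {6, 8}
Step 14: union(13, 10) -> merged; set of 13 now {1, 2, 10, 13}
Step 15: find(1) -> no change; set of 1 is {1, 2, 10, 13}
Step 16: find(13) -> no change; set of 13 is {1, 2, 10, 13}
Step 17: find(6) -> no change; set of 6 is {6, 8}
Step 18: union(6, 9) -> merged; set of 6 now {0, 3, 4, 5, 6, 7, 8, 9}
Step 19: union(6, 9) -> already same set; set of 6 now {0, 3, 4, 5, 6, 7, 8, 9}
Step 20: find(12) -> no change; set of 12 is {12}
Step 21: union(6, 0) -> already same set; set of 6 now {0, 3, 4, 5, 6, 7, 8, 9}
Step 22: union(7, 3) -> already same set; set of 7 now {0, 3, 4, 5, 6, 7, 8, 9}
Step 23: find(13) -> no change; set of 13 is {1, 2, 10, 13}
Step 24: union(3, 0) -> already same set; set of 3 now {0, 3, 4, 5, 6, 7, 8, 9}
Step 25: union(5, 7) -> already same set; set of 5 now {0, 3, 4, 5, 6, 7, 8, 9}
Step 26: union(4, 12) -> merged; set of 4 now {0, 3, 4, 5, 6, 7, 8, 9, 12}
Component of 6: {0, 3, 4, 5, 6, 7, 8, 9, 12}

Answer: 0, 3, 4, 5, 6, 7, 8, 9, 12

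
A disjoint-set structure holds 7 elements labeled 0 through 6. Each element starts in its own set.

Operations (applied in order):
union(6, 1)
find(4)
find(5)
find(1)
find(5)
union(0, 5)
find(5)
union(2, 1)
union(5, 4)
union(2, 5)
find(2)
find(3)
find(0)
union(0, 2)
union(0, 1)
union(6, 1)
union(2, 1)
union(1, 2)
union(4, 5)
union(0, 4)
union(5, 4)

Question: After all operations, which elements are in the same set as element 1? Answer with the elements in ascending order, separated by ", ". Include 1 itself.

Step 1: union(6, 1) -> merged; set of 6 now {1, 6}
Step 2: find(4) -> no change; set of 4 is {4}
Step 3: find(5) -> no change; set of 5 is {5}
Step 4: find(1) -> no change; set of 1 is {1, 6}
Step 5: find(5) -> no change; set of 5 is {5}
Step 6: union(0, 5) -> merged; set of 0 now {0, 5}
Step 7: find(5) -> no change; set of 5 is {0, 5}
Step 8: union(2, 1) -> merged; set of 2 now {1, 2, 6}
Step 9: union(5, 4) -> merged; set of 5 now {0, 4, 5}
Step 10: union(2, 5) -> merged; set of 2 now {0, 1, 2, 4, 5, 6}
Step 11: find(2) -> no change; set of 2 is {0, 1, 2, 4, 5, 6}
Step 12: find(3) -> no change; set of 3 is {3}
Step 13: find(0) -> no change; set of 0 is {0, 1, 2, 4, 5, 6}
Step 14: union(0, 2) -> already same set; set of 0 now {0, 1, 2, 4, 5, 6}
Step 15: union(0, 1) -> already same set; set of 0 now {0, 1, 2, 4, 5, 6}
Step 16: union(6, 1) -> already same set; set of 6 now {0, 1, 2, 4, 5, 6}
Step 17: union(2, 1) -> already same set; set of 2 now {0, 1, 2, 4, 5, 6}
Step 18: union(1, 2) -> already same set; set of 1 now {0, 1, 2, 4, 5, 6}
Step 19: union(4, 5) -> already same set; set of 4 now {0, 1, 2, 4, 5, 6}
Step 20: union(0, 4) -> already same set; set of 0 now {0, 1, 2, 4, 5, 6}
Step 21: union(5, 4) -> already same set; set of 5 now {0, 1, 2, 4, 5, 6}
Component of 1: {0, 1, 2, 4, 5, 6}

Answer: 0, 1, 2, 4, 5, 6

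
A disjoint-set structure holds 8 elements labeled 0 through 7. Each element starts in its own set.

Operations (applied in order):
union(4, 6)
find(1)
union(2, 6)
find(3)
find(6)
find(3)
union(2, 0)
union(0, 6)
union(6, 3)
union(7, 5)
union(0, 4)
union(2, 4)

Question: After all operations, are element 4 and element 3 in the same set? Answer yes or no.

Answer: yes

Derivation:
Step 1: union(4, 6) -> merged; set of 4 now {4, 6}
Step 2: find(1) -> no change; set of 1 is {1}
Step 3: union(2, 6) -> merged; set of 2 now {2, 4, 6}
Step 4: find(3) -> no change; set of 3 is {3}
Step 5: find(6) -> no change; set of 6 is {2, 4, 6}
Step 6: find(3) -> no change; set of 3 is {3}
Step 7: union(2, 0) -> merged; set of 2 now {0, 2, 4, 6}
Step 8: union(0, 6) -> already same set; set of 0 now {0, 2, 4, 6}
Step 9: union(6, 3) -> merged; set of 6 now {0, 2, 3, 4, 6}
Step 10: union(7, 5) -> merged; set of 7 now {5, 7}
Step 11: union(0, 4) -> already same set; set of 0 now {0, 2, 3, 4, 6}
Step 12: union(2, 4) -> already same set; set of 2 now {0, 2, 3, 4, 6}
Set of 4: {0, 2, 3, 4, 6}; 3 is a member.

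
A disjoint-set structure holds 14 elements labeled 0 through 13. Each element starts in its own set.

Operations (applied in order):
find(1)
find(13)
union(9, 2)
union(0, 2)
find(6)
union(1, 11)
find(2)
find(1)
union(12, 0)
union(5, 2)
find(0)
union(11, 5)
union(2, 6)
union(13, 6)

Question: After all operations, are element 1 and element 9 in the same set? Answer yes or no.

Step 1: find(1) -> no change; set of 1 is {1}
Step 2: find(13) -> no change; set of 13 is {13}
Step 3: union(9, 2) -> merged; set of 9 now {2, 9}
Step 4: union(0, 2) -> merged; set of 0 now {0, 2, 9}
Step 5: find(6) -> no change; set of 6 is {6}
Step 6: union(1, 11) -> merged; set of 1 now {1, 11}
Step 7: find(2) -> no change; set of 2 is {0, 2, 9}
Step 8: find(1) -> no change; set of 1 is {1, 11}
Step 9: union(12, 0) -> merged; set of 12 now {0, 2, 9, 12}
Step 10: union(5, 2) -> merged; set of 5 now {0, 2, 5, 9, 12}
Step 11: find(0) -> no change; set of 0 is {0, 2, 5, 9, 12}
Step 12: union(11, 5) -> merged; set of 11 now {0, 1, 2, 5, 9, 11, 12}
Step 13: union(2, 6) -> merged; set of 2 now {0, 1, 2, 5, 6, 9, 11, 12}
Step 14: union(13, 6) -> merged; set of 13 now {0, 1, 2, 5, 6, 9, 11, 12, 13}
Set of 1: {0, 1, 2, 5, 6, 9, 11, 12, 13}; 9 is a member.

Answer: yes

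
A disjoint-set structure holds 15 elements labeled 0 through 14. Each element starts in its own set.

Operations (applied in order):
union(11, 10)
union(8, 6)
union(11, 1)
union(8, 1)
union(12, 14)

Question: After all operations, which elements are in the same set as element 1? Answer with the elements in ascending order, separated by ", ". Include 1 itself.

Answer: 1, 6, 8, 10, 11

Derivation:
Step 1: union(11, 10) -> merged; set of 11 now {10, 11}
Step 2: union(8, 6) -> merged; set of 8 now {6, 8}
Step 3: union(11, 1) -> merged; set of 11 now {1, 10, 11}
Step 4: union(8, 1) -> merged; set of 8 now {1, 6, 8, 10, 11}
Step 5: union(12, 14) -> merged; set of 12 now {12, 14}
Component of 1: {1, 6, 8, 10, 11}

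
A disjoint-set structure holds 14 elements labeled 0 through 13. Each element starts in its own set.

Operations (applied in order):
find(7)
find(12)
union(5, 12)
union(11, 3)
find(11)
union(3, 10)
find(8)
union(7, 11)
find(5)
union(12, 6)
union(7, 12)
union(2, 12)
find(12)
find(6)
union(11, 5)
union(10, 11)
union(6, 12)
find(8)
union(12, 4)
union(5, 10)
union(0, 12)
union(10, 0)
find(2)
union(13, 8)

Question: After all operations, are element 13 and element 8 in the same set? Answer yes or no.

Answer: yes

Derivation:
Step 1: find(7) -> no change; set of 7 is {7}
Step 2: find(12) -> no change; set of 12 is {12}
Step 3: union(5, 12) -> merged; set of 5 now {5, 12}
Step 4: union(11, 3) -> merged; set of 11 now {3, 11}
Step 5: find(11) -> no change; set of 11 is {3, 11}
Step 6: union(3, 10) -> merged; set of 3 now {3, 10, 11}
Step 7: find(8) -> no change; set of 8 is {8}
Step 8: union(7, 11) -> merged; set of 7 now {3, 7, 10, 11}
Step 9: find(5) -> no change; set of 5 is {5, 12}
Step 10: union(12, 6) -> merged; set of 12 now {5, 6, 12}
Step 11: union(7, 12) -> merged; set of 7 now {3, 5, 6, 7, 10, 11, 12}
Step 12: union(2, 12) -> merged; set of 2 now {2, 3, 5, 6, 7, 10, 11, 12}
Step 13: find(12) -> no change; set of 12 is {2, 3, 5, 6, 7, 10, 11, 12}
Step 14: find(6) -> no change; set of 6 is {2, 3, 5, 6, 7, 10, 11, 12}
Step 15: union(11, 5) -> already same set; set of 11 now {2, 3, 5, 6, 7, 10, 11, 12}
Step 16: union(10, 11) -> already same set; set of 10 now {2, 3, 5, 6, 7, 10, 11, 12}
Step 17: union(6, 12) -> already same set; set of 6 now {2, 3, 5, 6, 7, 10, 11, 12}
Step 18: find(8) -> no change; set of 8 is {8}
Step 19: union(12, 4) -> merged; set of 12 now {2, 3, 4, 5, 6, 7, 10, 11, 12}
Step 20: union(5, 10) -> already same set; set of 5 now {2, 3, 4, 5, 6, 7, 10, 11, 12}
Step 21: union(0, 12) -> merged; set of 0 now {0, 2, 3, 4, 5, 6, 7, 10, 11, 12}
Step 22: union(10, 0) -> already same set; set of 10 now {0, 2, 3, 4, 5, 6, 7, 10, 11, 12}
Step 23: find(2) -> no change; set of 2 is {0, 2, 3, 4, 5, 6, 7, 10, 11, 12}
Step 24: union(13, 8) -> merged; set of 13 now {8, 13}
Set of 13: {8, 13}; 8 is a member.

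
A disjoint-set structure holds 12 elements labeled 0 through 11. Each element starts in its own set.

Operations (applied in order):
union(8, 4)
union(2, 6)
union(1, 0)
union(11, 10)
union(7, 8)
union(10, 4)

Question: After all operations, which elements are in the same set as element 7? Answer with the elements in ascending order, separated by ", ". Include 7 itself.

Step 1: union(8, 4) -> merged; set of 8 now {4, 8}
Step 2: union(2, 6) -> merged; set of 2 now {2, 6}
Step 3: union(1, 0) -> merged; set of 1 now {0, 1}
Step 4: union(11, 10) -> merged; set of 11 now {10, 11}
Step 5: union(7, 8) -> merged; set of 7 now {4, 7, 8}
Step 6: union(10, 4) -> merged; set of 10 now {4, 7, 8, 10, 11}
Component of 7: {4, 7, 8, 10, 11}

Answer: 4, 7, 8, 10, 11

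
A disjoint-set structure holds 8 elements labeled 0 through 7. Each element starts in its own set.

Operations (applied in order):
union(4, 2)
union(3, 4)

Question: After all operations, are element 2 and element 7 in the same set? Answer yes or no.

Answer: no

Derivation:
Step 1: union(4, 2) -> merged; set of 4 now {2, 4}
Step 2: union(3, 4) -> merged; set of 3 now {2, 3, 4}
Set of 2: {2, 3, 4}; 7 is not a member.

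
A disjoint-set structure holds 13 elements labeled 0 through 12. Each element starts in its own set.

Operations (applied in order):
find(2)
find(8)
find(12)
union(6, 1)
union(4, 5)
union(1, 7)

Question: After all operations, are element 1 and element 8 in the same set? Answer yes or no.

Step 1: find(2) -> no change; set of 2 is {2}
Step 2: find(8) -> no change; set of 8 is {8}
Step 3: find(12) -> no change; set of 12 is {12}
Step 4: union(6, 1) -> merged; set of 6 now {1, 6}
Step 5: union(4, 5) -> merged; set of 4 now {4, 5}
Step 6: union(1, 7) -> merged; set of 1 now {1, 6, 7}
Set of 1: {1, 6, 7}; 8 is not a member.

Answer: no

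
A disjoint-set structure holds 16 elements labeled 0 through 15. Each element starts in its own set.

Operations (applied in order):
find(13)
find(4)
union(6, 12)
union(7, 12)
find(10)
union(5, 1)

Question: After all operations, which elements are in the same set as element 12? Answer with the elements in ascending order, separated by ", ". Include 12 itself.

Step 1: find(13) -> no change; set of 13 is {13}
Step 2: find(4) -> no change; set of 4 is {4}
Step 3: union(6, 12) -> merged; set of 6 now {6, 12}
Step 4: union(7, 12) -> merged; set of 7 now {6, 7, 12}
Step 5: find(10) -> no change; set of 10 is {10}
Step 6: union(5, 1) -> merged; set of 5 now {1, 5}
Component of 12: {6, 7, 12}

Answer: 6, 7, 12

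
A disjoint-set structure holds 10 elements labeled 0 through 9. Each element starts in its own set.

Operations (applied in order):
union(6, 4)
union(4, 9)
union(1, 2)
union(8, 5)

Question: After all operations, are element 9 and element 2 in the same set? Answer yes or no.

Answer: no

Derivation:
Step 1: union(6, 4) -> merged; set of 6 now {4, 6}
Step 2: union(4, 9) -> merged; set of 4 now {4, 6, 9}
Step 3: union(1, 2) -> merged; set of 1 now {1, 2}
Step 4: union(8, 5) -> merged; set of 8 now {5, 8}
Set of 9: {4, 6, 9}; 2 is not a member.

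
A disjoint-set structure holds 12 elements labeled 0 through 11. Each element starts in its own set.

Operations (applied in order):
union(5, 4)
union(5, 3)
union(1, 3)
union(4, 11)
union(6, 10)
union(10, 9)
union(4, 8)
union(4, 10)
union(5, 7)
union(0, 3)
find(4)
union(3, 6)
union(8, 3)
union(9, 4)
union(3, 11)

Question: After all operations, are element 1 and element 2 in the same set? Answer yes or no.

Answer: no

Derivation:
Step 1: union(5, 4) -> merged; set of 5 now {4, 5}
Step 2: union(5, 3) -> merged; set of 5 now {3, 4, 5}
Step 3: union(1, 3) -> merged; set of 1 now {1, 3, 4, 5}
Step 4: union(4, 11) -> merged; set of 4 now {1, 3, 4, 5, 11}
Step 5: union(6, 10) -> merged; set of 6 now {6, 10}
Step 6: union(10, 9) -> merged; set of 10 now {6, 9, 10}
Step 7: union(4, 8) -> merged; set of 4 now {1, 3, 4, 5, 8, 11}
Step 8: union(4, 10) -> merged; set of 4 now {1, 3, 4, 5, 6, 8, 9, 10, 11}
Step 9: union(5, 7) -> merged; set of 5 now {1, 3, 4, 5, 6, 7, 8, 9, 10, 11}
Step 10: union(0, 3) -> merged; set of 0 now {0, 1, 3, 4, 5, 6, 7, 8, 9, 10, 11}
Step 11: find(4) -> no change; set of 4 is {0, 1, 3, 4, 5, 6, 7, 8, 9, 10, 11}
Step 12: union(3, 6) -> already same set; set of 3 now {0, 1, 3, 4, 5, 6, 7, 8, 9, 10, 11}
Step 13: union(8, 3) -> already same set; set of 8 now {0, 1, 3, 4, 5, 6, 7, 8, 9, 10, 11}
Step 14: union(9, 4) -> already same set; set of 9 now {0, 1, 3, 4, 5, 6, 7, 8, 9, 10, 11}
Step 15: union(3, 11) -> already same set; set of 3 now {0, 1, 3, 4, 5, 6, 7, 8, 9, 10, 11}
Set of 1: {0, 1, 3, 4, 5, 6, 7, 8, 9, 10, 11}; 2 is not a member.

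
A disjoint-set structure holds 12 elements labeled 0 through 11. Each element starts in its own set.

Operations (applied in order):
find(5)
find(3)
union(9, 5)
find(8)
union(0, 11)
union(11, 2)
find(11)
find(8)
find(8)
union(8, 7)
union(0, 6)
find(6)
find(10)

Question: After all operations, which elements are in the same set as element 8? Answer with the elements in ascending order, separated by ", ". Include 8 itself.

Step 1: find(5) -> no change; set of 5 is {5}
Step 2: find(3) -> no change; set of 3 is {3}
Step 3: union(9, 5) -> merged; set of 9 now {5, 9}
Step 4: find(8) -> no change; set of 8 is {8}
Step 5: union(0, 11) -> merged; set of 0 now {0, 11}
Step 6: union(11, 2) -> merged; set of 11 now {0, 2, 11}
Step 7: find(11) -> no change; set of 11 is {0, 2, 11}
Step 8: find(8) -> no change; set of 8 is {8}
Step 9: find(8) -> no change; set of 8 is {8}
Step 10: union(8, 7) -> merged; set of 8 now {7, 8}
Step 11: union(0, 6) -> merged; set of 0 now {0, 2, 6, 11}
Step 12: find(6) -> no change; set of 6 is {0, 2, 6, 11}
Step 13: find(10) -> no change; set of 10 is {10}
Component of 8: {7, 8}

Answer: 7, 8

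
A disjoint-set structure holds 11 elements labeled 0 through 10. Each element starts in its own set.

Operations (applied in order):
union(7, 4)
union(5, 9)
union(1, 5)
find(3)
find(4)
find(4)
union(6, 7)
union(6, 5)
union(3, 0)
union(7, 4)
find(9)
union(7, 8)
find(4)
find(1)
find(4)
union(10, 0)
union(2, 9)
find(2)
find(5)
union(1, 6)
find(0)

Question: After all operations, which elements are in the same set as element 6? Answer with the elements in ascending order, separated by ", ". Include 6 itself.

Step 1: union(7, 4) -> merged; set of 7 now {4, 7}
Step 2: union(5, 9) -> merged; set of 5 now {5, 9}
Step 3: union(1, 5) -> merged; set of 1 now {1, 5, 9}
Step 4: find(3) -> no change; set of 3 is {3}
Step 5: find(4) -> no change; set of 4 is {4, 7}
Step 6: find(4) -> no change; set of 4 is {4, 7}
Step 7: union(6, 7) -> merged; set of 6 now {4, 6, 7}
Step 8: union(6, 5) -> merged; set of 6 now {1, 4, 5, 6, 7, 9}
Step 9: union(3, 0) -> merged; set of 3 now {0, 3}
Step 10: union(7, 4) -> already same set; set of 7 now {1, 4, 5, 6, 7, 9}
Step 11: find(9) -> no change; set of 9 is {1, 4, 5, 6, 7, 9}
Step 12: union(7, 8) -> merged; set of 7 now {1, 4, 5, 6, 7, 8, 9}
Step 13: find(4) -> no change; set of 4 is {1, 4, 5, 6, 7, 8, 9}
Step 14: find(1) -> no change; set of 1 is {1, 4, 5, 6, 7, 8, 9}
Step 15: find(4) -> no change; set of 4 is {1, 4, 5, 6, 7, 8, 9}
Step 16: union(10, 0) -> merged; set of 10 now {0, 3, 10}
Step 17: union(2, 9) -> merged; set of 2 now {1, 2, 4, 5, 6, 7, 8, 9}
Step 18: find(2) -> no change; set of 2 is {1, 2, 4, 5, 6, 7, 8, 9}
Step 19: find(5) -> no change; set of 5 is {1, 2, 4, 5, 6, 7, 8, 9}
Step 20: union(1, 6) -> already same set; set of 1 now {1, 2, 4, 5, 6, 7, 8, 9}
Step 21: find(0) -> no change; set of 0 is {0, 3, 10}
Component of 6: {1, 2, 4, 5, 6, 7, 8, 9}

Answer: 1, 2, 4, 5, 6, 7, 8, 9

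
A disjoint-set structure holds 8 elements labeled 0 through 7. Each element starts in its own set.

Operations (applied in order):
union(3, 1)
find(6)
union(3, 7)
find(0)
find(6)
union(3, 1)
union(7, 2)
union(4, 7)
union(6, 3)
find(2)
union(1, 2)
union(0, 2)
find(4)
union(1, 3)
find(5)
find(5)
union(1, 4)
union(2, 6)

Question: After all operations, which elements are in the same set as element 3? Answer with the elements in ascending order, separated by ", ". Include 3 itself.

Answer: 0, 1, 2, 3, 4, 6, 7

Derivation:
Step 1: union(3, 1) -> merged; set of 3 now {1, 3}
Step 2: find(6) -> no change; set of 6 is {6}
Step 3: union(3, 7) -> merged; set of 3 now {1, 3, 7}
Step 4: find(0) -> no change; set of 0 is {0}
Step 5: find(6) -> no change; set of 6 is {6}
Step 6: union(3, 1) -> already same set; set of 3 now {1, 3, 7}
Step 7: union(7, 2) -> merged; set of 7 now {1, 2, 3, 7}
Step 8: union(4, 7) -> merged; set of 4 now {1, 2, 3, 4, 7}
Step 9: union(6, 3) -> merged; set of 6 now {1, 2, 3, 4, 6, 7}
Step 10: find(2) -> no change; set of 2 is {1, 2, 3, 4, 6, 7}
Step 11: union(1, 2) -> already same set; set of 1 now {1, 2, 3, 4, 6, 7}
Step 12: union(0, 2) -> merged; set of 0 now {0, 1, 2, 3, 4, 6, 7}
Step 13: find(4) -> no change; set of 4 is {0, 1, 2, 3, 4, 6, 7}
Step 14: union(1, 3) -> already same set; set of 1 now {0, 1, 2, 3, 4, 6, 7}
Step 15: find(5) -> no change; set of 5 is {5}
Step 16: find(5) -> no change; set of 5 is {5}
Step 17: union(1, 4) -> already same set; set of 1 now {0, 1, 2, 3, 4, 6, 7}
Step 18: union(2, 6) -> already same set; set of 2 now {0, 1, 2, 3, 4, 6, 7}
Component of 3: {0, 1, 2, 3, 4, 6, 7}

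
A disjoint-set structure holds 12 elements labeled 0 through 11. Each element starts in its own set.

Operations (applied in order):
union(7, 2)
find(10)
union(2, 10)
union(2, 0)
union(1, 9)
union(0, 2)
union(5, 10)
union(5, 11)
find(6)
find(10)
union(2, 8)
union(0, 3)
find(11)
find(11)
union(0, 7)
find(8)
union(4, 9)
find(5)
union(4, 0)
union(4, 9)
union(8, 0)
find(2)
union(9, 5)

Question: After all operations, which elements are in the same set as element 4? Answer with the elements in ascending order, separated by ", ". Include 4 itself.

Step 1: union(7, 2) -> merged; set of 7 now {2, 7}
Step 2: find(10) -> no change; set of 10 is {10}
Step 3: union(2, 10) -> merged; set of 2 now {2, 7, 10}
Step 4: union(2, 0) -> merged; set of 2 now {0, 2, 7, 10}
Step 5: union(1, 9) -> merged; set of 1 now {1, 9}
Step 6: union(0, 2) -> already same set; set of 0 now {0, 2, 7, 10}
Step 7: union(5, 10) -> merged; set of 5 now {0, 2, 5, 7, 10}
Step 8: union(5, 11) -> merged; set of 5 now {0, 2, 5, 7, 10, 11}
Step 9: find(6) -> no change; set of 6 is {6}
Step 10: find(10) -> no change; set of 10 is {0, 2, 5, 7, 10, 11}
Step 11: union(2, 8) -> merged; set of 2 now {0, 2, 5, 7, 8, 10, 11}
Step 12: union(0, 3) -> merged; set of 0 now {0, 2, 3, 5, 7, 8, 10, 11}
Step 13: find(11) -> no change; set of 11 is {0, 2, 3, 5, 7, 8, 10, 11}
Step 14: find(11) -> no change; set of 11 is {0, 2, 3, 5, 7, 8, 10, 11}
Step 15: union(0, 7) -> already same set; set of 0 now {0, 2, 3, 5, 7, 8, 10, 11}
Step 16: find(8) -> no change; set of 8 is {0, 2, 3, 5, 7, 8, 10, 11}
Step 17: union(4, 9) -> merged; set of 4 now {1, 4, 9}
Step 18: find(5) -> no change; set of 5 is {0, 2, 3, 5, 7, 8, 10, 11}
Step 19: union(4, 0) -> merged; set of 4 now {0, 1, 2, 3, 4, 5, 7, 8, 9, 10, 11}
Step 20: union(4, 9) -> already same set; set of 4 now {0, 1, 2, 3, 4, 5, 7, 8, 9, 10, 11}
Step 21: union(8, 0) -> already same set; set of 8 now {0, 1, 2, 3, 4, 5, 7, 8, 9, 10, 11}
Step 22: find(2) -> no change; set of 2 is {0, 1, 2, 3, 4, 5, 7, 8, 9, 10, 11}
Step 23: union(9, 5) -> already same set; set of 9 now {0, 1, 2, 3, 4, 5, 7, 8, 9, 10, 11}
Component of 4: {0, 1, 2, 3, 4, 5, 7, 8, 9, 10, 11}

Answer: 0, 1, 2, 3, 4, 5, 7, 8, 9, 10, 11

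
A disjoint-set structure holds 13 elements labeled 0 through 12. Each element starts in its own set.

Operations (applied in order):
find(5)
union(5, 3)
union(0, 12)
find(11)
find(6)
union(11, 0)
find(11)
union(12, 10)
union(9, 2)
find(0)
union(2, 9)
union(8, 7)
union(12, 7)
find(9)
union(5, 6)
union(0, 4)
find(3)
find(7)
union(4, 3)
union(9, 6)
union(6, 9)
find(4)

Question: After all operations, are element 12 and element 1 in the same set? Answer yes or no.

Answer: no

Derivation:
Step 1: find(5) -> no change; set of 5 is {5}
Step 2: union(5, 3) -> merged; set of 5 now {3, 5}
Step 3: union(0, 12) -> merged; set of 0 now {0, 12}
Step 4: find(11) -> no change; set of 11 is {11}
Step 5: find(6) -> no change; set of 6 is {6}
Step 6: union(11, 0) -> merged; set of 11 now {0, 11, 12}
Step 7: find(11) -> no change; set of 11 is {0, 11, 12}
Step 8: union(12, 10) -> merged; set of 12 now {0, 10, 11, 12}
Step 9: union(9, 2) -> merged; set of 9 now {2, 9}
Step 10: find(0) -> no change; set of 0 is {0, 10, 11, 12}
Step 11: union(2, 9) -> already same set; set of 2 now {2, 9}
Step 12: union(8, 7) -> merged; set of 8 now {7, 8}
Step 13: union(12, 7) -> merged; set of 12 now {0, 7, 8, 10, 11, 12}
Step 14: find(9) -> no change; set of 9 is {2, 9}
Step 15: union(5, 6) -> merged; set of 5 now {3, 5, 6}
Step 16: union(0, 4) -> merged; set of 0 now {0, 4, 7, 8, 10, 11, 12}
Step 17: find(3) -> no change; set of 3 is {3, 5, 6}
Step 18: find(7) -> no change; set of 7 is {0, 4, 7, 8, 10, 11, 12}
Step 19: union(4, 3) -> merged; set of 4 now {0, 3, 4, 5, 6, 7, 8, 10, 11, 12}
Step 20: union(9, 6) -> merged; set of 9 now {0, 2, 3, 4, 5, 6, 7, 8, 9, 10, 11, 12}
Step 21: union(6, 9) -> already same set; set of 6 now {0, 2, 3, 4, 5, 6, 7, 8, 9, 10, 11, 12}
Step 22: find(4) -> no change; set of 4 is {0, 2, 3, 4, 5, 6, 7, 8, 9, 10, 11, 12}
Set of 12: {0, 2, 3, 4, 5, 6, 7, 8, 9, 10, 11, 12}; 1 is not a member.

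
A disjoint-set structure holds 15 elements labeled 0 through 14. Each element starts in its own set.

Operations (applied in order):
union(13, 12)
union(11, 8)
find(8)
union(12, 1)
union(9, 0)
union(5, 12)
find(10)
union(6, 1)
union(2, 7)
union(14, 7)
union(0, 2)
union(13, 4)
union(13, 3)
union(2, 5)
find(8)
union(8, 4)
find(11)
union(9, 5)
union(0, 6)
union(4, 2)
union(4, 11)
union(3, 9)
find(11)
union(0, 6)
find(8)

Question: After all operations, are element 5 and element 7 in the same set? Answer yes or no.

Answer: yes

Derivation:
Step 1: union(13, 12) -> merged; set of 13 now {12, 13}
Step 2: union(11, 8) -> merged; set of 11 now {8, 11}
Step 3: find(8) -> no change; set of 8 is {8, 11}
Step 4: union(12, 1) -> merged; set of 12 now {1, 12, 13}
Step 5: union(9, 0) -> merged; set of 9 now {0, 9}
Step 6: union(5, 12) -> merged; set of 5 now {1, 5, 12, 13}
Step 7: find(10) -> no change; set of 10 is {10}
Step 8: union(6, 1) -> merged; set of 6 now {1, 5, 6, 12, 13}
Step 9: union(2, 7) -> merged; set of 2 now {2, 7}
Step 10: union(14, 7) -> merged; set of 14 now {2, 7, 14}
Step 11: union(0, 2) -> merged; set of 0 now {0, 2, 7, 9, 14}
Step 12: union(13, 4) -> merged; set of 13 now {1, 4, 5, 6, 12, 13}
Step 13: union(13, 3) -> merged; set of 13 now {1, 3, 4, 5, 6, 12, 13}
Step 14: union(2, 5) -> merged; set of 2 now {0, 1, 2, 3, 4, 5, 6, 7, 9, 12, 13, 14}
Step 15: find(8) -> no change; set of 8 is {8, 11}
Step 16: union(8, 4) -> merged; set of 8 now {0, 1, 2, 3, 4, 5, 6, 7, 8, 9, 11, 12, 13, 14}
Step 17: find(11) -> no change; set of 11 is {0, 1, 2, 3, 4, 5, 6, 7, 8, 9, 11, 12, 13, 14}
Step 18: union(9, 5) -> already same set; set of 9 now {0, 1, 2, 3, 4, 5, 6, 7, 8, 9, 11, 12, 13, 14}
Step 19: union(0, 6) -> already same set; set of 0 now {0, 1, 2, 3, 4, 5, 6, 7, 8, 9, 11, 12, 13, 14}
Step 20: union(4, 2) -> already same set; set of 4 now {0, 1, 2, 3, 4, 5, 6, 7, 8, 9, 11, 12, 13, 14}
Step 21: union(4, 11) -> already same set; set of 4 now {0, 1, 2, 3, 4, 5, 6, 7, 8, 9, 11, 12, 13, 14}
Step 22: union(3, 9) -> already same set; set of 3 now {0, 1, 2, 3, 4, 5, 6, 7, 8, 9, 11, 12, 13, 14}
Step 23: find(11) -> no change; set of 11 is {0, 1, 2, 3, 4, 5, 6, 7, 8, 9, 11, 12, 13, 14}
Step 24: union(0, 6) -> already same set; set of 0 now {0, 1, 2, 3, 4, 5, 6, 7, 8, 9, 11, 12, 13, 14}
Step 25: find(8) -> no change; set of 8 is {0, 1, 2, 3, 4, 5, 6, 7, 8, 9, 11, 12, 13, 14}
Set of 5: {0, 1, 2, 3, 4, 5, 6, 7, 8, 9, 11, 12, 13, 14}; 7 is a member.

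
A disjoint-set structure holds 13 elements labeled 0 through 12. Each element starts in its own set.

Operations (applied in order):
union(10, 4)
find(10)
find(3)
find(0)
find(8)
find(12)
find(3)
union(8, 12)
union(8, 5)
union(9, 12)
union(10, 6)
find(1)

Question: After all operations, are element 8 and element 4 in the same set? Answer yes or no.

Step 1: union(10, 4) -> merged; set of 10 now {4, 10}
Step 2: find(10) -> no change; set of 10 is {4, 10}
Step 3: find(3) -> no change; set of 3 is {3}
Step 4: find(0) -> no change; set of 0 is {0}
Step 5: find(8) -> no change; set of 8 is {8}
Step 6: find(12) -> no change; set of 12 is {12}
Step 7: find(3) -> no change; set of 3 is {3}
Step 8: union(8, 12) -> merged; set of 8 now {8, 12}
Step 9: union(8, 5) -> merged; set of 8 now {5, 8, 12}
Step 10: union(9, 12) -> merged; set of 9 now {5, 8, 9, 12}
Step 11: union(10, 6) -> merged; set of 10 now {4, 6, 10}
Step 12: find(1) -> no change; set of 1 is {1}
Set of 8: {5, 8, 9, 12}; 4 is not a member.

Answer: no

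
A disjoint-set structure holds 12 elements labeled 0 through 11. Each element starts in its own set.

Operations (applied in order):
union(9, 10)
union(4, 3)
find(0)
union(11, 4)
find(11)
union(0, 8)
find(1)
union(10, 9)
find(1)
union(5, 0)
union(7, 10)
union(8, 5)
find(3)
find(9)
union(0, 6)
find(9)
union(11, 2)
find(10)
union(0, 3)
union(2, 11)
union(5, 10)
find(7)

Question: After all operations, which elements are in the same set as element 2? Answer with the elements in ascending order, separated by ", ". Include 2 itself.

Answer: 0, 2, 3, 4, 5, 6, 7, 8, 9, 10, 11

Derivation:
Step 1: union(9, 10) -> merged; set of 9 now {9, 10}
Step 2: union(4, 3) -> merged; set of 4 now {3, 4}
Step 3: find(0) -> no change; set of 0 is {0}
Step 4: union(11, 4) -> merged; set of 11 now {3, 4, 11}
Step 5: find(11) -> no change; set of 11 is {3, 4, 11}
Step 6: union(0, 8) -> merged; set of 0 now {0, 8}
Step 7: find(1) -> no change; set of 1 is {1}
Step 8: union(10, 9) -> already same set; set of 10 now {9, 10}
Step 9: find(1) -> no change; set of 1 is {1}
Step 10: union(5, 0) -> merged; set of 5 now {0, 5, 8}
Step 11: union(7, 10) -> merged; set of 7 now {7, 9, 10}
Step 12: union(8, 5) -> already same set; set of 8 now {0, 5, 8}
Step 13: find(3) -> no change; set of 3 is {3, 4, 11}
Step 14: find(9) -> no change; set of 9 is {7, 9, 10}
Step 15: union(0, 6) -> merged; set of 0 now {0, 5, 6, 8}
Step 16: find(9) -> no change; set of 9 is {7, 9, 10}
Step 17: union(11, 2) -> merged; set of 11 now {2, 3, 4, 11}
Step 18: find(10) -> no change; set of 10 is {7, 9, 10}
Step 19: union(0, 3) -> merged; set of 0 now {0, 2, 3, 4, 5, 6, 8, 11}
Step 20: union(2, 11) -> already same set; set of 2 now {0, 2, 3, 4, 5, 6, 8, 11}
Step 21: union(5, 10) -> merged; set of 5 now {0, 2, 3, 4, 5, 6, 7, 8, 9, 10, 11}
Step 22: find(7) -> no change; set of 7 is {0, 2, 3, 4, 5, 6, 7, 8, 9, 10, 11}
Component of 2: {0, 2, 3, 4, 5, 6, 7, 8, 9, 10, 11}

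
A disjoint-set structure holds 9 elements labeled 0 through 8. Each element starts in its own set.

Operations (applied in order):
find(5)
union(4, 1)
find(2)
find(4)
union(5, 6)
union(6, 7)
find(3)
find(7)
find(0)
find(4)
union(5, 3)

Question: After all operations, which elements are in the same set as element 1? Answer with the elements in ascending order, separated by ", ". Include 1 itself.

Step 1: find(5) -> no change; set of 5 is {5}
Step 2: union(4, 1) -> merged; set of 4 now {1, 4}
Step 3: find(2) -> no change; set of 2 is {2}
Step 4: find(4) -> no change; set of 4 is {1, 4}
Step 5: union(5, 6) -> merged; set of 5 now {5, 6}
Step 6: union(6, 7) -> merged; set of 6 now {5, 6, 7}
Step 7: find(3) -> no change; set of 3 is {3}
Step 8: find(7) -> no change; set of 7 is {5, 6, 7}
Step 9: find(0) -> no change; set of 0 is {0}
Step 10: find(4) -> no change; set of 4 is {1, 4}
Step 11: union(5, 3) -> merged; set of 5 now {3, 5, 6, 7}
Component of 1: {1, 4}

Answer: 1, 4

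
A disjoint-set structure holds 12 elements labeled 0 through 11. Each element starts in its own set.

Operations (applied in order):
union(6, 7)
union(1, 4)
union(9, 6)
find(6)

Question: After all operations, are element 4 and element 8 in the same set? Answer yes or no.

Answer: no

Derivation:
Step 1: union(6, 7) -> merged; set of 6 now {6, 7}
Step 2: union(1, 4) -> merged; set of 1 now {1, 4}
Step 3: union(9, 6) -> merged; set of 9 now {6, 7, 9}
Step 4: find(6) -> no change; set of 6 is {6, 7, 9}
Set of 4: {1, 4}; 8 is not a member.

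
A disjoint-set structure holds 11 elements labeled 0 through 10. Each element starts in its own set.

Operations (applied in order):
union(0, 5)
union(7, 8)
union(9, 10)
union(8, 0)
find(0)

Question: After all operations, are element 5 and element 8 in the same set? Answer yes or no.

Answer: yes

Derivation:
Step 1: union(0, 5) -> merged; set of 0 now {0, 5}
Step 2: union(7, 8) -> merged; set of 7 now {7, 8}
Step 3: union(9, 10) -> merged; set of 9 now {9, 10}
Step 4: union(8, 0) -> merged; set of 8 now {0, 5, 7, 8}
Step 5: find(0) -> no change; set of 0 is {0, 5, 7, 8}
Set of 5: {0, 5, 7, 8}; 8 is a member.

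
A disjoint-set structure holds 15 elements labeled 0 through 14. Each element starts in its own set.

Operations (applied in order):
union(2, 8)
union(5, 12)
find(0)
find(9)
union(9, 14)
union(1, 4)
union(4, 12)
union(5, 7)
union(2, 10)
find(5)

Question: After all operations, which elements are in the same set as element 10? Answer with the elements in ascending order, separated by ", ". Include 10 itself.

Answer: 2, 8, 10

Derivation:
Step 1: union(2, 8) -> merged; set of 2 now {2, 8}
Step 2: union(5, 12) -> merged; set of 5 now {5, 12}
Step 3: find(0) -> no change; set of 0 is {0}
Step 4: find(9) -> no change; set of 9 is {9}
Step 5: union(9, 14) -> merged; set of 9 now {9, 14}
Step 6: union(1, 4) -> merged; set of 1 now {1, 4}
Step 7: union(4, 12) -> merged; set of 4 now {1, 4, 5, 12}
Step 8: union(5, 7) -> merged; set of 5 now {1, 4, 5, 7, 12}
Step 9: union(2, 10) -> merged; set of 2 now {2, 8, 10}
Step 10: find(5) -> no change; set of 5 is {1, 4, 5, 7, 12}
Component of 10: {2, 8, 10}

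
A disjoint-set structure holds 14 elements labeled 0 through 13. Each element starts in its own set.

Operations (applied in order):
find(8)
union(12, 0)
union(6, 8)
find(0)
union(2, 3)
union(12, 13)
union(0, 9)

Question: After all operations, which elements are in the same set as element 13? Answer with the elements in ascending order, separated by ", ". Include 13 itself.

Answer: 0, 9, 12, 13

Derivation:
Step 1: find(8) -> no change; set of 8 is {8}
Step 2: union(12, 0) -> merged; set of 12 now {0, 12}
Step 3: union(6, 8) -> merged; set of 6 now {6, 8}
Step 4: find(0) -> no change; set of 0 is {0, 12}
Step 5: union(2, 3) -> merged; set of 2 now {2, 3}
Step 6: union(12, 13) -> merged; set of 12 now {0, 12, 13}
Step 7: union(0, 9) -> merged; set of 0 now {0, 9, 12, 13}
Component of 13: {0, 9, 12, 13}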